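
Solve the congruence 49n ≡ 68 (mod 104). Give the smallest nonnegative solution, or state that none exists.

gcd(104, 49) = 1  (104 = 2×49 + 6, 49 = 8×6 + 1, 6 = 6×1).
1 divides 68, so solutions exist.
Back-substituting, 49×(17) + 104×(-8) = 1.
So 49×(17) ≡ 1 (mod 104); multiply by 68: n ≡ 1156 (mod 104).
Smallest nonnegative: n = 1156 mod 104 = 12.

12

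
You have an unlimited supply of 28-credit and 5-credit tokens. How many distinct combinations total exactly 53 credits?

Need nonnegative integers with 28j + 5k = 53.
gcd(28, 5) = 1, and 28·(2) + 5·(-11) = 1.
So (j₀, k₀) = (106, -583); general j = 106 + 5t, k = -583 - 28t.
j ≥ 0 ⇒ t ≥ -21; k ≥ 0 ⇒ t ≤ -21. That's 1 value of t.

1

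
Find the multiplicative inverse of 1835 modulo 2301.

gcd(2301, 1835):
  2301 = 1·1835 + 466
  1835 = 3·466 + 437
  466 = 1·437 + 29
  437 = 15·29 + 2
  29 = 14·2 + 1
  2 = 2·1
so gcd(2301, 1835) = 1.
Back-substitute for Bézout coefficients:
  1 = 29 - 14·2
  ... = 1835·(-1111) + 2301·(886)
So 1835·-1111 ≡ 1 (mod 2301), and -1111 mod 2301 = 1190.

1190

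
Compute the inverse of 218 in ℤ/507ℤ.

gcd(507, 218):
  507 = 2×218 + 71
  218 = 3×71 + 5
  71 = 14×5 + 1
  5 = 5×1
so gcd(507, 218) = 1.
Back-substitute for Bézout coefficients:
  1 = 71 - 14×5
  ... = 218×(-100) + 507×(43)
So 218×-100 ≡ 1 (mod 507), and -100 mod 507 = 407.

407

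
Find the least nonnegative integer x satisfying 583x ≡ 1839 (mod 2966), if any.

gcd(2966, 583) = 1.
1 divides 1839, so solutions exist.
By Bézout, 583·(407) + 2966·(-80) = 1.
So 583·(407) ≡ 1 (mod 2966); multiply by 1839: x ≡ 748473 (mod 2966).
Smallest nonnegative: x = 748473 mod 2966 = 1041.

1041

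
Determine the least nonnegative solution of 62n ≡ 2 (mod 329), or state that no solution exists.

gcd(329, 62) = 1  (329 = 5·62 + 19, 62 = 3·19 + 5, 19 = 3·5 + 4, 5 = 1·4 + 1, 4 = 4·1).
1 divides 2, so solutions exist.
Back-substituting, 62·(69) + 329·(-13) = 1.
So 62·(69) ≡ 1 (mod 329); multiply by 2: n ≡ 138 (mod 329).
Smallest nonnegative: n = 138 mod 329 = 138.

138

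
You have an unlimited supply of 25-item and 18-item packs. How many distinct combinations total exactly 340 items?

Need nonnegative integers with 25j + 18k = 340.
gcd(25, 18) = 1, and 25·(-5) + 18·(7) = 1.
So (j₀, k₀) = (-1700, 2380); general j = -1700 + 18t, k = 2380 - 25t.
j ≥ 0 ⇒ t ≥ 95; k ≥ 0 ⇒ t ≤ 95. That's 1 value of t.

1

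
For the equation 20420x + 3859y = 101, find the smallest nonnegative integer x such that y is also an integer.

gcd(20420, 3859):
  20420 = 5·3859 + 1125
  3859 = 3·1125 + 484
  1125 = 2·484 + 157
  484 = 3·157 + 13
  157 = 12·13 + 1
  13 = 13·1
so gcd(20420, 3859) = 1.
1 divides 101, so solutions exist.
Back-substitute for Bézout coefficients:
  1 = 157 - 12·13
  ... = 20420·(295) + 3859·(-1561)
Scale by 101/1 = 101: (x₀, y₀) = (29795, -157661).
General solution: x = 29795 + 3859t, y = -157661 - 20420t for integer t.
x ≥ 0: smallest is 29795 mod 3859 = 2782 (at t = -7), with y = -14721.

2782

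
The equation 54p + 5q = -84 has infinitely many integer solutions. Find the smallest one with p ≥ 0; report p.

4

gcd(54, 5) = 1.
1 divides -84, so solutions exist.
By Bézout, 54×(-1) + 5×(11) = 1.
Scale by -84/1 = -84: (p₀, q₀) = (84, -924).
General solution: p = 84 + 5t, q = -924 - 54t for integer t.
p ≥ 0: smallest is 84 mod 5 = 4 (at t = -16), with q = -60.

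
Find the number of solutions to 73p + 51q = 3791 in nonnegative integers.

gcd(73, 51) = 1  (73 = 1*51 + 22, 51 = 2*22 + 7, 22 = 3*7 + 1, 7 = 7*1).
Back-substituting, 73*(7) + 51*(-10) = 1.
Scale by 3791: one solution is (26537, -37910). Reduce p mod 51: (17, 50).
General: p = 17 + 51t, q = 50 - 73t.
p ≥ 0 ⇒ t ≥ 0; q ≥ 0 ⇒ t ≤ 0. So t ∈ [0, 0]: 1 solution.

1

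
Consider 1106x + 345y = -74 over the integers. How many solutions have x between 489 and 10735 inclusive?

gcd(1106, 345) = 1.
By Bézout, 1106*(-34) + 345*(109) = 1.
Particular solution: (101, -324).
General solution: x = 101 + 345t, y = -324 - 1106t for integer t.
489 ≤ 101 + 345t ≤ 10735 gives t ∈ [2, 30], which is 29 values.

29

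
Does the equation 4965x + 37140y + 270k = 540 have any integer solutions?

yes

gcd(37140, 4965) = 15  (37140 = 7×4965 + 2385, 4965 = 2×2385 + 195, 2385 = 12×195 + 45, 195 = 4×45 + 15, 45 = 3×15).
gcd(15, 270) = 15.
15 divides 540, so integer solutions exist.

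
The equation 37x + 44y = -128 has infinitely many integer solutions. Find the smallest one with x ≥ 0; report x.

gcd(44, 37) = 1.
1 divides -128, so solutions exist.
By Bézout, 37*(-19) + 44*(16) = 1.
Scale by -128/1 = -128: (x₀, y₀) = (2432, -2048).
General solution: x = 2432 + 44t, y = -2048 - 37t for integer t.
x ≥ 0: smallest is 2432 mod 44 = 12 (at t = -55), with y = -13.

12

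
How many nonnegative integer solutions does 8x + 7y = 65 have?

1

gcd(8, 7) = 1.
By Bézout, 8*(1) + 7*(-1) = 1.
One solution: (2, 7).
General: x = 2 + 7t, y = 7 - 8t.
x ≥ 0 ⇒ t ≥ 0; y ≥ 0 ⇒ t ≤ 0. So t ∈ [0, 0]: 1 solution.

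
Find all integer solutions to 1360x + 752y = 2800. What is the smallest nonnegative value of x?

gcd(1360, 752):
  1360 = 1×752 + 608
  752 = 1×608 + 144
  608 = 4×144 + 32
  144 = 4×32 + 16
  32 = 2×16
so gcd(1360, 752) = 16.
16 divides 2800, so solutions exist.
Back-substitute for Bézout coefficients:
  16 = 144 - 4×32
  ... = 1360×(-21) + 752×(38)
Scale by 2800/16 = 175: (x₀, y₀) = (-3675, 6650).
General solution: x = -3675 + 47t, y = 6650 - 85t for integer t.
x ≥ 0: smallest is -3675 mod 47 = 38 (at t = 79), with y = -65.

38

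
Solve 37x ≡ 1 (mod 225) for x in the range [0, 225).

gcd(225, 37) = 1  (225 = 6*37 + 3, 37 = 12*3 + 1, 3 = 3*1).
Back-substituting, 37*(73) + 225*(-12) = 1.
So 37*73 ≡ 1 (mod 225), and 73 mod 225 = 73.

73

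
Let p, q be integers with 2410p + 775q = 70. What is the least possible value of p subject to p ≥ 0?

gcd(2410, 775) = 5  (2410 = 3*775 + 85, 775 = 9*85 + 10, 85 = 8*10 + 5, 10 = 2*5).
5 divides 70, so solutions exist.
Back-substituting, 2410*(73) + 775*(-227) = 5.
Scale by 70/5 = 14: (p₀, q₀) = (1022, -3178).
General solution: p = 1022 + 155t, q = -3178 - 482t for integer t.
p ≥ 0: smallest is 1022 mod 155 = 92 (at t = -6), with q = -286.

92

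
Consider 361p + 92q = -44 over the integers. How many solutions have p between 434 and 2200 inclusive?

gcd(361, 92):
  361 = 3·92 + 85
  92 = 1·85 + 7
  85 = 12·7 + 1
  7 = 7·1
so gcd(361, 92) = 1.
Back-substitute for Bézout coefficients:
  1 = 85 - 12·7
  ... = 361·(13) + 92·(-51)
Scale by -44: particular solution (-572, 2244); reduce p mod 92: (72, -283).
General solution: p = 72 + 92t, q = -283 - 361t for integer t.
434 ≤ 72 + 92t ≤ 2200 gives t ∈ [4, 23], which is 20 values.

20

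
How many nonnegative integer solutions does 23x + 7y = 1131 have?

gcd(23, 7):
  23 = 3·7 + 2
  7 = 3·2 + 1
  2 = 2·1
so gcd(23, 7) = 1.
Back-substitute for Bézout coefficients:
  1 = 7 - 3·2
  ... = 23·(-3) + 7·(10)
Scale by 1131: one solution is (-3393, 11310). Reduce x mod 7: (2, 155).
General: x = 2 + 7t, y = 155 - 23t.
x ≥ 0 ⇒ t ≥ 0; y ≥ 0 ⇒ t ≤ 6. So t ∈ [0, 6]: 7 solutions.

7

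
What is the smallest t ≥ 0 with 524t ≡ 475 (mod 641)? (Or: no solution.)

gcd(641, 524) = 1  (641 = 1×524 + 117, 524 = 4×117 + 56, 117 = 2×56 + 5, 56 = 11×5 + 1, 5 = 5×1).
1 divides 475, so solutions exist.
Back-substituting, 524×(126) + 641×(-103) = 1.
So 524×(126) ≡ 1 (mod 641); multiply by 475: t ≡ 59850 (mod 641).
Smallest nonnegative: t = 59850 mod 641 = 237.

237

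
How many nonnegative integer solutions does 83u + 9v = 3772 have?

5

gcd(83, 9) = 1.
By Bézout, 83*(-4) + 9*(37) = 1.
One solution: (5, 373).
General: u = 5 + 9t, v = 373 - 83t.
u ≥ 0 ⇒ t ≥ 0; v ≥ 0 ⇒ t ≤ 4. So t ∈ [0, 4]: 5 solutions.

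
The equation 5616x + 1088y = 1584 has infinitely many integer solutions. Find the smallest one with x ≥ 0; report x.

9

gcd(5616, 1088):
  5616 = 5*1088 + 176
  1088 = 6*176 + 32
  176 = 5*32 + 16
  32 = 2*16
so gcd(5616, 1088) = 16.
16 divides 1584, so solutions exist.
Back-substitute for Bézout coefficients:
  16 = 176 - 5*32
  ... = 5616*(31) + 1088*(-160)
Scale by 1584/16 = 99: (x₀, y₀) = (3069, -15840).
General solution: x = 3069 + 68t, y = -15840 - 351t for integer t.
x ≥ 0: smallest is 3069 mod 68 = 9 (at t = -45), with y = -45.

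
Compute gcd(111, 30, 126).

gcd(111, 30) = 3.
gcd(3, 126) = 3.

3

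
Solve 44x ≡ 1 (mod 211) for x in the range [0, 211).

24

gcd(211, 44) = 1.
By Bézout, 44*(24) + 211*(-5) = 1.
So 44*24 ≡ 1 (mod 211), and 24 mod 211 = 24.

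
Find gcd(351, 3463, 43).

gcd(3463, 351):
  3463 = 9*351 + 304
  351 = 1*304 + 47
  304 = 6*47 + 22
  47 = 2*22 + 3
  22 = 7*3 + 1
  3 = 3*1
so gcd(3463, 351) = 1.
gcd(1, 43) = 1.

1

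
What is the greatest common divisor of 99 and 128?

1

gcd(128, 99):
  128 = 1·99 + 29
  99 = 3·29 + 12
  29 = 2·12 + 5
  12 = 2·5 + 2
  5 = 2·2 + 1
  2 = 2·1
so gcd(128, 99) = 1.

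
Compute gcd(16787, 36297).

1

gcd(36297, 16787) = 1  (36297 = 2*16787 + 2723, 16787 = 6*2723 + 449, 2723 = 6*449 + 29, 449 = 15*29 + 14, 29 = 2*14 + 1, 14 = 14*1).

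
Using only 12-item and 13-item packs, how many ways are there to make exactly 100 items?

Need nonnegative integers with 12j + 13k = 100.
gcd(12, 13) = 1, and 12·(-1) + 13·(1) = 1.
So (j₀, k₀) = (-100, 100); general j = -100 + 13t, k = 100 - 12t.
j ≥ 0 ⇒ t ≥ 8; k ≥ 0 ⇒ t ≤ 8. That's 1 value of t.

1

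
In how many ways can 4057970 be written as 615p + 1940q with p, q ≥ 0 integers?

17

gcd(1940, 615):
  1940 = 3×615 + 95
  615 = 6×95 + 45
  95 = 2×45 + 5
  45 = 9×5
so gcd(1940, 615) = 5.
Back-substitute for Bézout coefficients:
  5 = 95 - 2×45
  ... = 615×(-41) + 1940×(13)
Scale by 811594: one solution is (-33275354, 10550722). Reduce p mod 388: (302, 1996).
General: p = 302 + 388t, q = 1996 - 123t.
p ≥ 0 ⇒ t ≥ 0; q ≥ 0 ⇒ t ≤ 16. So t ∈ [0, 16]: 17 solutions.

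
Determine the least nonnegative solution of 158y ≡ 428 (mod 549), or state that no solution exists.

100

gcd(549, 158) = 1.
1 divides 428, so solutions exist.
By Bézout, 158*(-205) + 549*(59) = 1.
So 158*(-205) ≡ 1 (mod 549); multiply by 428: y ≡ -87740 (mod 549).
Smallest nonnegative: y = -87740 mod 549 = 100.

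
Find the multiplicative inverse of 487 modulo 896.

471

gcd(896, 487) = 1  (896 = 1*487 + 409, 487 = 1*409 + 78, 409 = 5*78 + 19, 78 = 4*19 + 2, 19 = 9*2 + 1, 2 = 2*1).
Back-substituting, 487*(-425) + 896*(231) = 1.
So 487*-425 ≡ 1 (mod 896), and -425 mod 896 = 471.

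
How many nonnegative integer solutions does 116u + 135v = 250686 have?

gcd(135, 116):
  135 = 1·116 + 19
  116 = 6·19 + 2
  19 = 9·2 + 1
  2 = 2·1
so gcd(135, 116) = 1.
Back-substitute for Bézout coefficients:
  1 = 19 - 9·2
  ... = 116·(-64) + 135·(55)
Scale by 250686: one solution is (-16043904, 13787730). Reduce u mod 135: (36, 1826).
General: u = 36 + 135t, v = 1826 - 116t.
u ≥ 0 ⇒ t ≥ 0; v ≥ 0 ⇒ t ≤ 15. So t ∈ [0, 15]: 16 solutions.

16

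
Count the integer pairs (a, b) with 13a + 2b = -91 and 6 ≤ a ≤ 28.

gcd(13, 2):
  13 = 6·2 + 1
  2 = 2·1
so gcd(13, 2) = 1.
Back-substitute for Bézout coefficients:
  1 = 13 - 6·2
  ... = 13·(1) + 2·(-6)
Scale by -91: particular solution (-91, 546); reduce a mod 2: (1, -52).
General solution: a = 1 + 2t, b = -52 - 13t for integer t.
6 ≤ 1 + 2t ≤ 28 gives t ∈ [3, 13], which is 11 values.

11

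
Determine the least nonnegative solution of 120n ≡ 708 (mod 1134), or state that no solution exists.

176

gcd(1134, 120):
  1134 = 9*120 + 54
  120 = 2*54 + 12
  54 = 4*12 + 6
  12 = 2*6
so gcd(1134, 120) = 6.
6 divides 708, so solutions exist.
Back-substitute for Bézout coefficients:
  6 = 54 - 4*12
  ... = 120*(-85) + 1134*(9)
So 120*(-85) ≡ 6 (mod 1134); multiply by 118: n ≡ -10030 (mod 189).
Smallest nonnegative: n = -10030 mod 189 = 176.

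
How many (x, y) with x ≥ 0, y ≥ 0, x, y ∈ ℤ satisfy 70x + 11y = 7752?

gcd(70, 11):
  70 = 6×11 + 4
  11 = 2×4 + 3
  4 = 1×3 + 1
  3 = 3×1
so gcd(70, 11) = 1.
Back-substitute for Bézout coefficients:
  1 = 4 - 1×3
  ... = 70×(3) + 11×(-19)
Scale by 7752: one solution is (23256, -147288). Reduce x mod 11: (2, 692).
General: x = 2 + 11t, y = 692 - 70t.
x ≥ 0 ⇒ t ≥ 0; y ≥ 0 ⇒ t ≤ 9. So t ∈ [0, 9]: 10 solutions.

10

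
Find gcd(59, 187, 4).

1

gcd(187, 59) = 1  (187 = 3*59 + 10, 59 = 5*10 + 9, 10 = 1*9 + 1, 9 = 9*1).
gcd(1, 4) = 1.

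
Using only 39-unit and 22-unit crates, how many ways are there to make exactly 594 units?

Need nonnegative integers with 39j + 22k = 594.
gcd(39, 22) = 1, and 39·(-9) + 22·(16) = 1.
So (j₀, k₀) = (-5346, 9504); general j = -5346 + 22t, k = 9504 - 39t.
j ≥ 0 ⇒ t ≥ 243; k ≥ 0 ⇒ t ≤ 243. That's 1 value of t.

1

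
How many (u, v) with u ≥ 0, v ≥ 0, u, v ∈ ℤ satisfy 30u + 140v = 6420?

16

gcd(140, 30):
  140 = 4*30 + 20
  30 = 1*20 + 10
  20 = 2*10
so gcd(140, 30) = 10.
Back-substitute for Bézout coefficients:
  10 = 30 - 1*20
  ... = 30*(5) + 140*(-1)
Scale by 642: one solution is (3210, -642). Reduce u mod 14: (4, 45).
General: u = 4 + 14t, v = 45 - 3t.
u ≥ 0 ⇒ t ≥ 0; v ≥ 0 ⇒ t ≤ 15. So t ∈ [0, 15]: 16 solutions.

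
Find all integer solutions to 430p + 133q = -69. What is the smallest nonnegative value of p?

75

gcd(430, 133) = 1.
1 divides -69, so solutions exist.
By Bézout, 430×(-30) + 133×(97) = 1.
Scale by -69/1 = -69: (p₀, q₀) = (2070, -6693).
General solution: p = 2070 + 133t, q = -6693 - 430t for integer t.
p ≥ 0: smallest is 2070 mod 133 = 75 (at t = -15), with q = -243.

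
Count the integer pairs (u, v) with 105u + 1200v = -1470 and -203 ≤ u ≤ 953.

15

gcd(1200, 105):
  1200 = 11·105 + 45
  105 = 2·45 + 15
  45 = 3·15
so gcd(1200, 105) = 15.
Back-substitute for Bézout coefficients:
  15 = 105 - 2·45
  ... = 105·(23) + 1200·(-2)
Scale by -98: particular solution (-2254, 196); reduce u mod 80: (66, -7).
General solution: u = 66 + 80t, v = -7 - 7t for integer t.
-203 ≤ 66 + 80t ≤ 953 gives t ∈ [-3, 11], which is 15 values.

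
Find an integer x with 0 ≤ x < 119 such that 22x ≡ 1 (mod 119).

gcd(119, 22) = 1.
By Bézout, 22×(-27) + 119×(5) = 1.
So 22×-27 ≡ 1 (mod 119), and -27 mod 119 = 92.

92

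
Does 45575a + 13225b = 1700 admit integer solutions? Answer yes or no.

yes

gcd(45575, 13225) = 25.
25 divides 1700, so integer solutions exist.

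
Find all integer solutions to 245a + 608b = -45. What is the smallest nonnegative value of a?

gcd(608, 245) = 1  (608 = 2×245 + 118, 245 = 2×118 + 9, 118 = 13×9 + 1, 9 = 9×1).
1 divides -45, so solutions exist.
Back-substituting, 245×(-67) + 608×(27) = 1.
Scale by -45/1 = -45: (a₀, b₀) = (3015, -1215).
General solution: a = 3015 + 608t, b = -1215 - 245t for integer t.
a ≥ 0: smallest is 3015 mod 608 = 583 (at t = -4), with b = -235.

583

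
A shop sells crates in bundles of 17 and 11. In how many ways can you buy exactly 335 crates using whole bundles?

Need nonnegative integers with 17j + 11k = 335.
gcd(17, 11) = 1, and 17·(2) + 11·(-3) = 1.
So (j₀, k₀) = (670, -1005); general j = 670 + 11t, k = -1005 - 17t.
j ≥ 0 ⇒ t ≥ -60; k ≥ 0 ⇒ t ≤ -60. That's 1 value of t.

1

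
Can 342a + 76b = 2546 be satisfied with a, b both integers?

gcd(342, 76) = 38.
38 divides 2546, so integer solutions exist.

yes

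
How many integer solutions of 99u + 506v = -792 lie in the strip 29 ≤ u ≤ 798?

gcd(506, 99) = 11  (506 = 5*99 + 11, 99 = 9*11).
Back-substituting, 99*(-5) + 506*(1) = 11.
Scale by -72: particular solution (360, -72); reduce u mod 46: (38, -9).
General solution: u = 38 + 46t, v = -9 - 9t for integer t.
29 ≤ 38 + 46t ≤ 798 gives t ∈ [0, 16], which is 17 values.

17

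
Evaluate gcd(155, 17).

1

gcd(155, 17) = 1  (155 = 9·17 + 2, 17 = 8·2 + 1, 2 = 2·1).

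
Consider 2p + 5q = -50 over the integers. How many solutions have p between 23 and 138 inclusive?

gcd(5, 2) = 1.
By Bézout, 2×(-2) + 5×(1) = 1.
Particular solution: (0, -10).
General solution: p = 0 + 5t, q = -10 - 2t for integer t.
23 ≤ 0 + 5t ≤ 138 gives t ∈ [5, 27], which is 23 values.

23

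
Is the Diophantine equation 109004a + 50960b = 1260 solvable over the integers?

gcd(109004, 50960) = 28  (109004 = 2×50960 + 7084, 50960 = 7×7084 + 1372, 7084 = 5×1372 + 224, 1372 = 6×224 + 28, 224 = 8×28).
28 divides 1260, so integer solutions exist.

yes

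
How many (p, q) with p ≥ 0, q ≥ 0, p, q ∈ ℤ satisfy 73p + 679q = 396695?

gcd(679, 73) = 1.
By Bézout, 73·(-93) + 679·(10) = 1.
One solution: (151, 568).
General: p = 151 + 679t, q = 568 - 73t.
p ≥ 0 ⇒ t ≥ 0; q ≥ 0 ⇒ t ≤ 7. So t ∈ [0, 7]: 8 solutions.

8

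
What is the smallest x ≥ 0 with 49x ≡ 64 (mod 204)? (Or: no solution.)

172

gcd(204, 49):
  204 = 4·49 + 8
  49 = 6·8 + 1
  8 = 8·1
so gcd(204, 49) = 1.
1 divides 64, so solutions exist.
Back-substitute for Bézout coefficients:
  1 = 49 - 6·8
  ... = 49·(25) + 204·(-6)
So 49·(25) ≡ 1 (mod 204); multiply by 64: x ≡ 1600 (mod 204).
Smallest nonnegative: x = 1600 mod 204 = 172.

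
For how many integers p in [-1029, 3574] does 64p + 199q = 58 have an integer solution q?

23

gcd(199, 64):
  199 = 3·64 + 7
  64 = 9·7 + 1
  7 = 7·1
so gcd(199, 64) = 1.
Back-substitute for Bézout coefficients:
  1 = 64 - 9·7
  ... = 64·(28) + 199·(-9)
Scale by 58: particular solution (1624, -522); reduce p mod 199: (32, -10).
General solution: p = 32 + 199t, q = -10 - 64t for integer t.
-1029 ≤ 32 + 199t ≤ 3574 gives t ∈ [-5, 17], which is 23 values.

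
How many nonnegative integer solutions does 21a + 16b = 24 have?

gcd(21, 16) = 1  (21 = 1×16 + 5, 16 = 3×5 + 1, 5 = 5×1).
Back-substituting, 21×(-3) + 16×(4) = 1.
Scale by 24: one solution is (-72, 96). Reduce a mod 16: (8, -9).
General: a = 8 + 16t, b = -9 - 21t.
a ≥ 0 ⇒ t ≥ 0; b ≥ 0 ⇒ t ≤ -1. So t ∈ [0, -1]: 0 solutions.

0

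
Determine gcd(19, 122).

1

gcd(122, 19):
  122 = 6*19 + 8
  19 = 2*8 + 3
  8 = 2*3 + 2
  3 = 1*2 + 1
  2 = 2*1
so gcd(122, 19) = 1.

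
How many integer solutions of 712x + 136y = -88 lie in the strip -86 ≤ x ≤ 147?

gcd(712, 136):
  712 = 5*136 + 32
  136 = 4*32 + 8
  32 = 4*8
so gcd(712, 136) = 8.
Back-substitute for Bézout coefficients:
  8 = 136 - 4*32
  ... = 712*(-4) + 136*(21)
Scale by -11: particular solution (44, -231); reduce x mod 17: (10, -53).
General solution: x = 10 + 17t, y = -53 - 89t for integer t.
-86 ≤ 10 + 17t ≤ 147 gives t ∈ [-5, 8], which is 14 values.

14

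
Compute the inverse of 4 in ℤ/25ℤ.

gcd(25, 4) = 1.
By Bézout, 4*(-6) + 25*(1) = 1.
So 4*-6 ≡ 1 (mod 25), and -6 mod 25 = 19.

19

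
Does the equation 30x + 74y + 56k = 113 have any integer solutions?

gcd(74, 30) = 2.
gcd(2, 56) = 2.
2 does not divide 113 (remainder 1), so no integer solutions.

no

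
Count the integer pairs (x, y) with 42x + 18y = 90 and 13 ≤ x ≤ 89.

25

gcd(42, 18) = 6.
By Bézout, 42×(1) + 18×(-2) = 6.
Particular solution: (0, 5).
General solution: x = 0 + 3t, y = 5 - 7t for integer t.
13 ≤ 0 + 3t ≤ 89 gives t ∈ [5, 29], which is 25 values.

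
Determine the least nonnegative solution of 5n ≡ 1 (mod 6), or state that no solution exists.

5

gcd(6, 5):
  6 = 1*5 + 1
  5 = 5*1
so gcd(6, 5) = 1.
1 divides 1, so solutions exist.
Back-substitute for Bézout coefficients:
  1 = 6 - 1*5
  ... = 5*(-1) + 6*(1)
So 5*(-1) ≡ 1 (mod 6); multiply by 1: n ≡ -1 (mod 6).
Smallest nonnegative: n = -1 mod 6 = 5.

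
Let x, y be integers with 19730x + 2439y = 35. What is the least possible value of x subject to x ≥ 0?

gcd(19730, 2439) = 1  (19730 = 8*2439 + 218, 2439 = 11*218 + 41, 218 = 5*41 + 13, 41 = 3*13 + 2, 13 = 6*2 + 1, 2 = 2*1).
1 divides 35, so solutions exist.
Back-substituting, 19730*(1130) + 2439*(-9141) = 1.
Scale by 35/1 = 35: (x₀, y₀) = (39550, -319935).
General solution: x = 39550 + 2439t, y = -319935 - 19730t for integer t.
x ≥ 0: smallest is 39550 mod 2439 = 526 (at t = -16), with y = -4255.

526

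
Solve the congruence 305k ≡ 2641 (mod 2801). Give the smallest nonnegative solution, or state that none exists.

826

gcd(2801, 305) = 1.
1 divides 2641, so solutions exist.
By Bézout, 305×(450) + 2801×(-49) = 1.
So 305×(450) ≡ 1 (mod 2801); multiply by 2641: k ≡ 1188450 (mod 2801).
Smallest nonnegative: k = 1188450 mod 2801 = 826.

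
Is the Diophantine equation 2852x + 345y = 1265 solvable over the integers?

yes

gcd(2852, 345) = 23  (2852 = 8·345 + 92, 345 = 3·92 + 69, 92 = 1·69 + 23, 69 = 3·23).
23 divides 1265, so integer solutions exist.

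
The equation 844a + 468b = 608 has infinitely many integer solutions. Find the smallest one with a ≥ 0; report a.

gcd(844, 468) = 4.
4 divides 608, so solutions exist.
By Bézout, 844×(-56) + 468×(101) = 4.
Scale by 608/4 = 152: (a₀, b₀) = (-8512, 15352).
General solution: a = -8512 + 117t, b = 15352 - 211t for integer t.
a ≥ 0: smallest is -8512 mod 117 = 29 (at t = 73), with b = -51.

29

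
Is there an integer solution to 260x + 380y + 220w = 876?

gcd(380, 260) = 20  (380 = 1×260 + 120, 260 = 2×120 + 20, 120 = 6×20).
gcd(20, 220) = 20.
20 does not divide 876 (remainder 16), so no integer solutions.

no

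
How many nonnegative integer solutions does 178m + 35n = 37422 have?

6

gcd(178, 35):
  178 = 5×35 + 3
  35 = 11×3 + 2
  3 = 1×2 + 1
  2 = 2×1
so gcd(178, 35) = 1.
Back-substitute for Bézout coefficients:
  1 = 3 - 1×2
  ... = 178×(12) + 35×(-61)
Scale by 37422: one solution is (449064, -2282742). Reduce m mod 35: (14, 998).
General: m = 14 + 35t, n = 998 - 178t.
m ≥ 0 ⇒ t ≥ 0; n ≥ 0 ⇒ t ≤ 5. So t ∈ [0, 5]: 6 solutions.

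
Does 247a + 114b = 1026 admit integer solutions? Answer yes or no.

yes

gcd(247, 114) = 19  (247 = 2·114 + 19, 114 = 6·19).
19 divides 1026, so integer solutions exist.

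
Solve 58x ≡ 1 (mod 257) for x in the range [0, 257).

226

gcd(257, 58) = 1  (257 = 4·58 + 25, 58 = 2·25 + 8, 25 = 3·8 + 1, 8 = 8·1).
Back-substituting, 58·(-31) + 257·(7) = 1.
So 58·-31 ≡ 1 (mod 257), and -31 mod 257 = 226.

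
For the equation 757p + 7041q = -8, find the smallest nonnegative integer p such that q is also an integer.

gcd(7041, 757) = 1  (7041 = 9*757 + 228, 757 = 3*228 + 73, 228 = 3*73 + 9, 73 = 8*9 + 1, 9 = 9*1).
1 divides -8, so solutions exist.
Back-substituting, 757*(772) + 7041*(-83) = 1.
Scale by -8/1 = -8: (p₀, q₀) = (-6176, 664).
General solution: p = -6176 + 7041t, q = 664 - 757t for integer t.
p ≥ 0: smallest is -6176 mod 7041 = 865 (at t = 1), with q = -93.

865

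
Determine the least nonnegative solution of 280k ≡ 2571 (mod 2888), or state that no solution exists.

no solution

gcd(2888, 280):
  2888 = 10×280 + 88
  280 = 3×88 + 16
  88 = 5×16 + 8
  16 = 2×8
so gcd(2888, 280) = 8.
8 does not divide 2571, so the congruence has no solution.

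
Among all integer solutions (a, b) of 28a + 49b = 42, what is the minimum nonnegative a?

gcd(49, 28):
  49 = 1*28 + 21
  28 = 1*21 + 7
  21 = 3*7
so gcd(49, 28) = 7.
7 divides 42, so solutions exist.
Back-substitute for Bézout coefficients:
  7 = 28 - 1*21
  ... = 28*(2) + 49*(-1)
Scale by 42/7 = 6: (a₀, b₀) = (12, -6).
General solution: a = 12 + 7t, b = -6 - 4t for integer t.
a ≥ 0: smallest is 12 mod 7 = 5 (at t = -1), with b = -2.

5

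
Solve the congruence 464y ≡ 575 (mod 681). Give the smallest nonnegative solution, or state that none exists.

gcd(681, 464) = 1  (681 = 1×464 + 217, 464 = 2×217 + 30, 217 = 7×30 + 7, 30 = 4×7 + 2, 7 = 3×2 + 1, 2 = 2×1).
1 divides 575, so solutions exist.
Back-substituting, 464×(-295) + 681×(201) = 1.
So 464×(-295) ≡ 1 (mod 681); multiply by 575: y ≡ -169625 (mod 681).
Smallest nonnegative: y = -169625 mod 681 = 625.

625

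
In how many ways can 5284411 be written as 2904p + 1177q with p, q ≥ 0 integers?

gcd(2904, 1177):
  2904 = 2*1177 + 550
  1177 = 2*550 + 77
  550 = 7*77 + 11
  77 = 7*11
so gcd(2904, 1177) = 11.
Back-substitute for Bézout coefficients:
  11 = 550 - 7*77
  ... = 2904*(15) + 1177*(-37)
Scale by 480401: one solution is (7206015, -17774837). Reduce p mod 107: (100, 4243).
General: p = 100 + 107t, q = 4243 - 264t.
p ≥ 0 ⇒ t ≥ 0; q ≥ 0 ⇒ t ≤ 16. So t ∈ [0, 16]: 17 solutions.

17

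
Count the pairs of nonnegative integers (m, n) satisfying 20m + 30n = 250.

4

gcd(30, 20) = 10.
By Bézout, 20*(-1) + 30*(1) = 10.
One solution: (2, 7).
General: m = 2 + 3t, n = 7 - 2t.
m ≥ 0 ⇒ t ≥ 0; n ≥ 0 ⇒ t ≤ 3. So t ∈ [0, 3]: 4 solutions.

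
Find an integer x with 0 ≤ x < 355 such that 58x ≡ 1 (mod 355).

202

gcd(355, 58):
  355 = 6*58 + 7
  58 = 8*7 + 2
  7 = 3*2 + 1
  2 = 2*1
so gcd(355, 58) = 1.
Back-substitute for Bézout coefficients:
  1 = 7 - 3*2
  ... = 58*(-153) + 355*(25)
So 58*-153 ≡ 1 (mod 355), and -153 mod 355 = 202.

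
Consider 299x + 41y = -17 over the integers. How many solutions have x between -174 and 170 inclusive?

gcd(299, 41):
  299 = 7×41 + 12
  41 = 3×12 + 5
  12 = 2×5 + 2
  5 = 2×2 + 1
  2 = 2×1
so gcd(299, 41) = 1.
Back-substitute for Bézout coefficients:
  1 = 5 - 2×2
  ... = 299×(-17) + 41×(124)
Scale by -17: particular solution (289, -2108); reduce x mod 41: (2, -15).
General solution: x = 2 + 41t, y = -15 - 299t for integer t.
-174 ≤ 2 + 41t ≤ 170 gives t ∈ [-4, 4], which is 9 values.

9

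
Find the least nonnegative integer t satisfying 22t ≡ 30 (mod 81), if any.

gcd(81, 22) = 1.
1 divides 30, so solutions exist.
By Bézout, 22*(-11) + 81*(3) = 1.
So 22*(-11) ≡ 1 (mod 81); multiply by 30: t ≡ -330 (mod 81).
Smallest nonnegative: t = -330 mod 81 = 75.

75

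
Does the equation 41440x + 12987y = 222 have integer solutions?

gcd(41440, 12987) = 37  (41440 = 3·12987 + 2479, 12987 = 5·2479 + 592, 2479 = 4·592 + 111, 592 = 5·111 + 37, 111 = 3·37).
37 divides 222, so integer solutions exist.

yes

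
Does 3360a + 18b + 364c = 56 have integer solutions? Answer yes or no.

yes

gcd(3360, 18):
  3360 = 186×18 + 12
  18 = 1×12 + 6
  12 = 2×6
so gcd(3360, 18) = 6.
gcd(6, 364) = 2.
2 divides 56, so integer solutions exist.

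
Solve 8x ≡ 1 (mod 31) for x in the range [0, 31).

gcd(31, 8) = 1.
By Bézout, 8·(4) + 31·(-1) = 1.
So 8·4 ≡ 1 (mod 31), and 4 mod 31 = 4.

4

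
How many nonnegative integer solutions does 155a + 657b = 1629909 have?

gcd(657, 155):
  657 = 4×155 + 37
  155 = 4×37 + 7
  37 = 5×7 + 2
  7 = 3×2 + 1
  2 = 2×1
so gcd(657, 155) = 1.
Back-substitute for Bézout coefficients:
  1 = 7 - 3×2
  ... = 155×(284) + 657×(-67)
Scale by 1629909: one solution is (462894156, -109203903). Reduce a mod 657: (207, 2432).
General: a = 207 + 657t, b = 2432 - 155t.
a ≥ 0 ⇒ t ≥ 0; b ≥ 0 ⇒ t ≤ 15. So t ∈ [0, 15]: 16 solutions.

16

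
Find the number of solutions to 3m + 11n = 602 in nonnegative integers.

18

gcd(11, 3) = 1.
By Bézout, 3×(4) + 11×(-1) = 1.
One solution: (10, 52).
General: m = 10 + 11t, n = 52 - 3t.
m ≥ 0 ⇒ t ≥ 0; n ≥ 0 ⇒ t ≤ 17. So t ∈ [0, 17]: 18 solutions.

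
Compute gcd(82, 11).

gcd(82, 11):
  82 = 7·11 + 5
  11 = 2·5 + 1
  5 = 5·1
so gcd(82, 11) = 1.

1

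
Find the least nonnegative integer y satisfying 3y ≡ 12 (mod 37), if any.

gcd(37, 3) = 1.
1 divides 12, so solutions exist.
By Bézout, 3*(-12) + 37*(1) = 1.
So 3*(-12) ≡ 1 (mod 37); multiply by 12: y ≡ -144 (mod 37).
Smallest nonnegative: y = -144 mod 37 = 4.

4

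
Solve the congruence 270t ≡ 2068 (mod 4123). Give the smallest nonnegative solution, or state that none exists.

gcd(4123, 270) = 1  (4123 = 15*270 + 73, 270 = 3*73 + 51, 73 = 1*51 + 22, 51 = 2*22 + 7, 22 = 3*7 + 1, 7 = 7*1).
1 divides 2068, so solutions exist.
Back-substituting, 270*(-565) + 4123*(37) = 1.
So 270*(-565) ≡ 1 (mod 4123); multiply by 2068: t ≡ -1168420 (mod 4123).
Smallest nonnegative: t = -1168420 mod 4123 = 2512.

2512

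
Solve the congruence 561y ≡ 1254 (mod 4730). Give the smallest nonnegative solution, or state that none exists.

154

gcd(4730, 561) = 11.
11 divides 1254, so solutions exist.
By Bézout, 561×(-59) + 4730×(7) = 11.
So 561×(-59) ≡ 11 (mod 4730); multiply by 114: y ≡ -6726 (mod 430).
Smallest nonnegative: y = -6726 mod 430 = 154.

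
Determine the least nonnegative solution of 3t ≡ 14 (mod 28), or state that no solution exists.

gcd(28, 3):
  28 = 9·3 + 1
  3 = 3·1
so gcd(28, 3) = 1.
1 divides 14, so solutions exist.
Back-substitute for Bézout coefficients:
  1 = 28 - 9·3
  ... = 3·(-9) + 28·(1)
So 3·(-9) ≡ 1 (mod 28); multiply by 14: t ≡ -126 (mod 28).
Smallest nonnegative: t = -126 mod 28 = 14.

14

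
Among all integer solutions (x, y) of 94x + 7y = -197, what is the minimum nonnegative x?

2

gcd(94, 7) = 1.
1 divides -197, so solutions exist.
By Bézout, 94*(-2) + 7*(27) = 1.
Scale by -197/1 = -197: (x₀, y₀) = (394, -5319).
General solution: x = 394 + 7t, y = -5319 - 94t for integer t.
x ≥ 0: smallest is 394 mod 7 = 2 (at t = -56), with y = -55.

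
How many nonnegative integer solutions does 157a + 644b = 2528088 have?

gcd(644, 157) = 1.
By Bézout, 157×(201) + 644×(-49) = 1.
One solution: (64, 3910).
General: a = 64 + 644t, b = 3910 - 157t.
a ≥ 0 ⇒ t ≥ 0; b ≥ 0 ⇒ t ≤ 24. So t ∈ [0, 24]: 25 solutions.

25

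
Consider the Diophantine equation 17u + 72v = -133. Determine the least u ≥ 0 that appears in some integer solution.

43

gcd(72, 17) = 1.
1 divides -133, so solutions exist.
By Bézout, 17·(17) + 72·(-4) = 1.
Scale by -133/1 = -133: (u₀, v₀) = (-2261, 532).
General solution: u = -2261 + 72t, v = 532 - 17t for integer t.
u ≥ 0: smallest is -2261 mod 72 = 43 (at t = 32), with v = -12.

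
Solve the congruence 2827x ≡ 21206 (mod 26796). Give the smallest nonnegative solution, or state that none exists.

no solution

gcd(26796, 2827) = 11  (26796 = 9·2827 + 1353, 2827 = 2·1353 + 121, 1353 = 11·121 + 22, 121 = 5·22 + 11, 22 = 2·11).
11 does not divide 21206, so the congruence has no solution.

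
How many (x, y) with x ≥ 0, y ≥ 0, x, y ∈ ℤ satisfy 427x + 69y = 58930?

gcd(427, 69):
  427 = 6·69 + 13
  69 = 5·13 + 4
  13 = 3·4 + 1
  4 = 4·1
so gcd(427, 69) = 1.
Back-substitute for Bézout coefficients:
  1 = 13 - 3·4
  ... = 427·(16) + 69·(-99)
Scale by 58930: one solution is (942880, -5834070). Reduce x mod 69: (64, 458).
General: x = 64 + 69t, y = 458 - 427t.
x ≥ 0 ⇒ t ≥ 0; y ≥ 0 ⇒ t ≤ 1. So t ∈ [0, 1]: 2 solutions.

2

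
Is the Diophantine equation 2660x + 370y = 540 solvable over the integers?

gcd(2660, 370):
  2660 = 7×370 + 70
  370 = 5×70 + 20
  70 = 3×20 + 10
  20 = 2×10
so gcd(2660, 370) = 10.
10 divides 540, so integer solutions exist.

yes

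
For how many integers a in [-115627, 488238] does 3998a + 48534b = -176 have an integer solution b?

gcd(48534, 3998) = 2.
By Bézout, 3998×(7915) + 48534×(-652) = 2.
Particular solution: (7223, -595).
General solution: a = 7223 + 24267t, b = -595 - 1999t for integer t.
-115627 ≤ 7223 + 24267t ≤ 488238 gives t ∈ [-5, 19], which is 25 values.

25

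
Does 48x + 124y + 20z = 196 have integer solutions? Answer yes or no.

gcd(124, 48) = 4  (124 = 2·48 + 28, 48 = 1·28 + 20, 28 = 1·20 + 8, 20 = 2·8 + 4, 8 = 2·4).
gcd(4, 20) = 4.
4 divides 196, so integer solutions exist.

yes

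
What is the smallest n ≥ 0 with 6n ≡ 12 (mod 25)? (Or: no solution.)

gcd(25, 6):
  25 = 4*6 + 1
  6 = 6*1
so gcd(25, 6) = 1.
1 divides 12, so solutions exist.
Back-substitute for Bézout coefficients:
  1 = 25 - 4*6
  ... = 6*(-4) + 25*(1)
So 6*(-4) ≡ 1 (mod 25); multiply by 12: n ≡ -48 (mod 25).
Smallest nonnegative: n = -48 mod 25 = 2.

2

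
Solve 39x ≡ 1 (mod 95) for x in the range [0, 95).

gcd(95, 39) = 1.
By Bézout, 39*(39) + 95*(-16) = 1.
So 39*39 ≡ 1 (mod 95), and 39 mod 95 = 39.

39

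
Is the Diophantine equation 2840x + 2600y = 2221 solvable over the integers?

gcd(2840, 2600):
  2840 = 1×2600 + 240
  2600 = 10×240 + 200
  240 = 1×200 + 40
  200 = 5×40
so gcd(2840, 2600) = 40.
40 does not divide 2221 (remainder 21), so no integer solutions.

no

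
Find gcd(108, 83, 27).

gcd(108, 83) = 1  (108 = 1×83 + 25, 83 = 3×25 + 8, 25 = 3×8 + 1, 8 = 8×1).
gcd(1, 27) = 1.

1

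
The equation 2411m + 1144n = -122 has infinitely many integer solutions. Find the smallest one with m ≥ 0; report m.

gcd(2411, 1144):
  2411 = 2·1144 + 123
  1144 = 9·123 + 37
  123 = 3·37 + 12
  37 = 3·12 + 1
  12 = 12·1
so gcd(2411, 1144) = 1.
1 divides -122, so solutions exist.
Back-substitute for Bézout coefficients:
  1 = 37 - 3·12
  ... = 2411·(-93) + 1144·(196)
Scale by -122/1 = -122: (m₀, n₀) = (11346, -23912).
General solution: m = 11346 + 1144t, n = -23912 - 2411t for integer t.
m ≥ 0: smallest is 11346 mod 1144 = 1050 (at t = -9), with n = -2213.

1050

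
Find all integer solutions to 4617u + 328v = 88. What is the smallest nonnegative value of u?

56

gcd(4617, 328) = 1.
1 divides 88, so solutions exist.
By Bézout, 4617*(105) + 328*(-1478) = 1.
Scale by 88/1 = 88: (u₀, v₀) = (9240, -130064).
General solution: u = 9240 + 328t, v = -130064 - 4617t for integer t.
u ≥ 0: smallest is 9240 mod 328 = 56 (at t = -28), with v = -788.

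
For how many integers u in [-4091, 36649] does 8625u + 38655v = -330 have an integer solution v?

16

gcd(38655, 8625) = 15  (38655 = 4·8625 + 4155, 8625 = 2·4155 + 315, 4155 = 13·315 + 60, 315 = 5·60 + 15, 60 = 4·15).
Back-substituting, 8625·(614) + 38655·(-137) = 15.
Scale by -22: particular solution (-13508, 3014); reduce u mod 2577: (1954, -436).
General solution: u = 1954 + 2577t, v = -436 - 575t for integer t.
-4091 ≤ 1954 + 2577t ≤ 36649 gives t ∈ [-2, 13], which is 16 values.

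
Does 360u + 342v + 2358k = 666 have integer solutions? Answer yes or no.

gcd(360, 342) = 18  (360 = 1×342 + 18, 342 = 19×18).
gcd(18, 2358) = 18.
18 divides 666, so integer solutions exist.

yes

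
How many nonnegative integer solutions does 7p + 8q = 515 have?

gcd(8, 7) = 1.
By Bézout, 7×(-1) + 8×(1) = 1.
One solution: (5, 60).
General: p = 5 + 8t, q = 60 - 7t.
p ≥ 0 ⇒ t ≥ 0; q ≥ 0 ⇒ t ≤ 8. So t ∈ [0, 8]: 9 solutions.

9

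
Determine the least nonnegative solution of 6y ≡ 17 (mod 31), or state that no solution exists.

8

gcd(31, 6) = 1  (31 = 5×6 + 1, 6 = 6×1).
1 divides 17, so solutions exist.
Back-substituting, 6×(-5) + 31×(1) = 1.
So 6×(-5) ≡ 1 (mod 31); multiply by 17: y ≡ -85 (mod 31).
Smallest nonnegative: y = -85 mod 31 = 8.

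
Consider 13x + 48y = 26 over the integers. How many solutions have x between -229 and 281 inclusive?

gcd(48, 13) = 1.
By Bézout, 13×(-11) + 48×(3) = 1.
Particular solution: (2, 0).
General solution: x = 2 + 48t, y = 0 - 13t for integer t.
-229 ≤ 2 + 48t ≤ 281 gives t ∈ [-4, 5], which is 10 values.

10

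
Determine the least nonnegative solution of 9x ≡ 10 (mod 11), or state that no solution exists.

6

gcd(11, 9) = 1  (11 = 1*9 + 2, 9 = 4*2 + 1, 2 = 2*1).
1 divides 10, so solutions exist.
Back-substituting, 9*(5) + 11*(-4) = 1.
So 9*(5) ≡ 1 (mod 11); multiply by 10: x ≡ 50 (mod 11).
Smallest nonnegative: x = 50 mod 11 = 6.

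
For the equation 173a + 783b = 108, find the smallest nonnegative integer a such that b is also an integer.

gcd(783, 173):
  783 = 4*173 + 91
  173 = 1*91 + 82
  91 = 1*82 + 9
  82 = 9*9 + 1
  9 = 9*1
so gcd(783, 173) = 1.
1 divides 108, so solutions exist.
Back-substitute for Bézout coefficients:
  1 = 82 - 9*9
  ... = 173*(86) + 783*(-19)
Scale by 108/1 = 108: (a₀, b₀) = (9288, -2052).
General solution: a = 9288 + 783t, b = -2052 - 173t for integer t.
a ≥ 0: smallest is 9288 mod 783 = 675 (at t = -11), with b = -149.

675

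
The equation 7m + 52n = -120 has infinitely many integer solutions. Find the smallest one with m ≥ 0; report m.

gcd(52, 7) = 1  (52 = 7·7 + 3, 7 = 2·3 + 1, 3 = 3·1).
1 divides -120, so solutions exist.
Back-substituting, 7·(15) + 52·(-2) = 1.
Scale by -120/1 = -120: (m₀, n₀) = (-1800, 240).
General solution: m = -1800 + 52t, n = 240 - 7t for integer t.
m ≥ 0: smallest is -1800 mod 52 = 20 (at t = 35), with n = -5.

20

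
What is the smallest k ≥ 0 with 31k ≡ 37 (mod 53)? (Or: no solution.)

20

gcd(53, 31) = 1  (53 = 1*31 + 22, 31 = 1*22 + 9, 22 = 2*9 + 4, 9 = 2*4 + 1, 4 = 4*1).
1 divides 37, so solutions exist.
Back-substituting, 31*(12) + 53*(-7) = 1.
So 31*(12) ≡ 1 (mod 53); multiply by 37: k ≡ 444 (mod 53).
Smallest nonnegative: k = 444 mod 53 = 20.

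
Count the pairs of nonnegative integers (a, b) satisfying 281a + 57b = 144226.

gcd(281, 57) = 1.
By Bézout, 281×(14) + 57×(-69) = 1.
One solution: (53, 2269).
General: a = 53 + 57t, b = 2269 - 281t.
a ≥ 0 ⇒ t ≥ 0; b ≥ 0 ⇒ t ≤ 8. So t ∈ [0, 8]: 9 solutions.

9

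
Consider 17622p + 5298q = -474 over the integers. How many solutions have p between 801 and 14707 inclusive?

gcd(17622, 5298) = 6  (17622 = 3*5298 + 1728, 5298 = 3*1728 + 114, 1728 = 15*114 + 18, 114 = 6*18 + 6, 18 = 3*6).
Back-substituting, 17622*(-279) + 5298*(928) = 6.
Scale by -79: particular solution (22041, -73312); reduce p mod 883: (849, -2824).
General solution: p = 849 + 883t, q = -2824 - 2937t for integer t.
801 ≤ 849 + 883t ≤ 14707 gives t ∈ [0, 15], which is 16 values.

16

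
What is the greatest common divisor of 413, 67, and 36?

gcd(413, 67) = 1  (413 = 6·67 + 11, 67 = 6·11 + 1, 11 = 11·1).
gcd(1, 36) = 1.

1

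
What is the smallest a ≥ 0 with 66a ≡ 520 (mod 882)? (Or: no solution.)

gcd(882, 66) = 6.
6 does not divide 520, so the congruence has no solution.

no solution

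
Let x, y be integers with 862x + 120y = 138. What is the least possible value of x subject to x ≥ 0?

39

gcd(862, 120) = 2.
2 divides 138, so solutions exist.
By Bézout, 862*(11) + 120*(-79) = 2.
Scale by 138/2 = 69: (x₀, y₀) = (759, -5451).
General solution: x = 759 + 60t, y = -5451 - 431t for integer t.
x ≥ 0: smallest is 759 mod 60 = 39 (at t = -12), with y = -279.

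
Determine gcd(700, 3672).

gcd(3672, 700):
  3672 = 5×700 + 172
  700 = 4×172 + 12
  172 = 14×12 + 4
  12 = 3×4
so gcd(3672, 700) = 4.

4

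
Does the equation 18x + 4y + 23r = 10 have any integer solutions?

gcd(18, 4) = 2.
gcd(2, 23) = 1.
1 divides 10, so integer solutions exist.

yes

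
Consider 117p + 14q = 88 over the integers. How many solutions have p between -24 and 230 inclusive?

gcd(117, 14):
  117 = 8*14 + 5
  14 = 2*5 + 4
  5 = 1*4 + 1
  4 = 4*1
so gcd(117, 14) = 1.
Back-substitute for Bézout coefficients:
  1 = 5 - 1*4
  ... = 117*(3) + 14*(-25)
Scale by 88: particular solution (264, -2200); reduce p mod 14: (12, -94).
General solution: p = 12 + 14t, q = -94 - 117t for integer t.
-24 ≤ 12 + 14t ≤ 230 gives t ∈ [-2, 15], which is 18 values.

18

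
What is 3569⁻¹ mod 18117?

2198

gcd(18117, 3569):
  18117 = 5·3569 + 272
  3569 = 13·272 + 33
  272 = 8·33 + 8
  33 = 4·8 + 1
  8 = 8·1
so gcd(18117, 3569) = 1.
Back-substitute for Bézout coefficients:
  1 = 33 - 4·8
  ... = 3569·(2198) + 18117·(-433)
So 3569·2198 ≡ 1 (mod 18117), and 2198 mod 18117 = 2198.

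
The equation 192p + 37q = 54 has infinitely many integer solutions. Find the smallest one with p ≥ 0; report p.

13

gcd(192, 37) = 1  (192 = 5·37 + 7, 37 = 5·7 + 2, 7 = 3·2 + 1, 2 = 2·1).
1 divides 54, so solutions exist.
Back-substituting, 192·(16) + 37·(-83) = 1.
Scale by 54/1 = 54: (p₀, q₀) = (864, -4482).
General solution: p = 864 + 37t, q = -4482 - 192t for integer t.
p ≥ 0: smallest is 864 mod 37 = 13 (at t = -23), with q = -66.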